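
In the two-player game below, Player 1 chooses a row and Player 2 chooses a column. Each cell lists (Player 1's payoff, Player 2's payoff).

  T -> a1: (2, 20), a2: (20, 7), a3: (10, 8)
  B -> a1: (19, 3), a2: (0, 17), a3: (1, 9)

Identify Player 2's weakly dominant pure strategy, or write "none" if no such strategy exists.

none

a1 fails to dominate a2 at B (3<17).
a2 fails to dominate a1 at T (7<20).
a3 fails to dominate a1 at T (8<20).
No single strategy dominates all the others.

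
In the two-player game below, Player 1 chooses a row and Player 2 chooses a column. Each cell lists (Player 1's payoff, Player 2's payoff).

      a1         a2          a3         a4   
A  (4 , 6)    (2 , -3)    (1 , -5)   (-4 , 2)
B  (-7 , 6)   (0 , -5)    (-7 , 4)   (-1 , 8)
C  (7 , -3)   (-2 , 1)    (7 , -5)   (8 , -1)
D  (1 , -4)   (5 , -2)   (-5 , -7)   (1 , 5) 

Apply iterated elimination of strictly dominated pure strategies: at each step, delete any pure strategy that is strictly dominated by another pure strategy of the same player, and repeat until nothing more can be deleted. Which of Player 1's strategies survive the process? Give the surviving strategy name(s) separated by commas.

A, C, D

Player 1's strategy B is strictly dominated by D (a1: 1>-7, a2: 5>0, a3: -5>-7, a4: 1>-1) and is removed.
For Player 2, a1 strictly dominates a3 on the remaining rows (A: 6>-5, C: -3>-5, D: -4>-7); eliminate a3.
Among the remaining strategies, none is strictly dominated by another pure strategy of the same player, so the elimination stops.
Surviving strategies — Player 1: {A, C, D}; Player 2: {a1, a2, a4}.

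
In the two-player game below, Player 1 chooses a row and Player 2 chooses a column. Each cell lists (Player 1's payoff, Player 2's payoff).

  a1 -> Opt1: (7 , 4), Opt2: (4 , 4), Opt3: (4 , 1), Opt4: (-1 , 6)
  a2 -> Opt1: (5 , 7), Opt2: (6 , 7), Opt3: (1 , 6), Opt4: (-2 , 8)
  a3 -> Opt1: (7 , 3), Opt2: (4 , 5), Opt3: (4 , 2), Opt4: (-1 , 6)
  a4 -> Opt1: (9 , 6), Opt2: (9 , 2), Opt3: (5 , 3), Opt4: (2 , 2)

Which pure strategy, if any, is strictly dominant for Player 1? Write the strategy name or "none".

a4 vs a1: Opt1: 9>7, Opt2: 9>4, Opt3: 5>4, Opt4: 2>-1.
a4 vs a2: Opt1: 9>5, Opt2: 9>6, Opt3: 5>1, Opt4: 2>-2.
a4 vs a3: Opt1: 9>7, Opt2: 9>4, Opt3: 5>4, Opt4: 2>-1.
a4 strictly beats every other strategy against every opponent action, so it is strictly dominant.

a4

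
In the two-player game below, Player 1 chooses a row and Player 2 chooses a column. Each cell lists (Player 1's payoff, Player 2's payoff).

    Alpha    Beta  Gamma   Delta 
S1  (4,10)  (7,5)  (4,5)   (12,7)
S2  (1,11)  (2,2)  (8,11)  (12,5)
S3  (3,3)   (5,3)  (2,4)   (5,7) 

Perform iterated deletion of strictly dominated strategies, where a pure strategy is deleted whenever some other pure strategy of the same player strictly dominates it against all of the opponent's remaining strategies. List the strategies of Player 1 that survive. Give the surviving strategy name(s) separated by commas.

S1, S2

Player 1's strategy S3 is strictly dominated by S1 (Alpha: 4>3, Beta: 7>5, Gamma: 4>2, Delta: 12>5) and is removed.
Player 2's strategy Beta is strictly dominated by Alpha (S1: 10>5, S2: 11>2) and is removed.
Player 2's strategy Delta is strictly dominated by Alpha (S1: 10>7, S2: 11>5) and is removed.
Among the remaining strategies, none is strictly dominated by another pure strategy of the same player, so the elimination stops.
Surviving strategies — Player 1: {S1, S2}; Player 2: {Alpha, Gamma}.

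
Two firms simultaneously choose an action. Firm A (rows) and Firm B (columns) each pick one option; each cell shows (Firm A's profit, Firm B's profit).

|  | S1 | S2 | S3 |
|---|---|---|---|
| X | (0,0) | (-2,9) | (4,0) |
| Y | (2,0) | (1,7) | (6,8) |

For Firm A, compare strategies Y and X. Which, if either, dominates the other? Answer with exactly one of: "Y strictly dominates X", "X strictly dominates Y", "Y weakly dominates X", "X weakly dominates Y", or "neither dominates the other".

Y strictly dominates X

Compare Y to X across each opponent action: S1: 2>0, S2: 1>-2, S3: 6>4.
Y gives a strictly higher payoff against each opponent action, so Y strictly dominates X.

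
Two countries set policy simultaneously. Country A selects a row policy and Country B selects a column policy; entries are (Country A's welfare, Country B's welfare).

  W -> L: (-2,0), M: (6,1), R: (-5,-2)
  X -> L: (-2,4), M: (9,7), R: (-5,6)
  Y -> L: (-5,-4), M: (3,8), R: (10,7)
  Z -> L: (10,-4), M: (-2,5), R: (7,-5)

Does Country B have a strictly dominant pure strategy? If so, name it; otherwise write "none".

M

M vs L: W: 1>0, X: 7>4, Y: 8>-4, Z: 5>-4.
M vs R: W: 1>-2, X: 7>6, Y: 8>7, Z: 5>-5.
M strictly beats every other strategy against every opponent action, so it is strictly dominant.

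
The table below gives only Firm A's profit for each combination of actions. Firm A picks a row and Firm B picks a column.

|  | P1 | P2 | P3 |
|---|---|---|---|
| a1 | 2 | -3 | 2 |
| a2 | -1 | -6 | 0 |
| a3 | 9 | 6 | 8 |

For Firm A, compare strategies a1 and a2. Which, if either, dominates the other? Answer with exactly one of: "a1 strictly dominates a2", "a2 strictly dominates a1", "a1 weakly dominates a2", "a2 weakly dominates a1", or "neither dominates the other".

a1 strictly dominates a2

Compare a1 to a2 across each opponent action: P1: 2>-1, P2: -3>-6, P3: 2>0.
a1 gives a strictly higher payoff against each opponent action, so a1 strictly dominates a2.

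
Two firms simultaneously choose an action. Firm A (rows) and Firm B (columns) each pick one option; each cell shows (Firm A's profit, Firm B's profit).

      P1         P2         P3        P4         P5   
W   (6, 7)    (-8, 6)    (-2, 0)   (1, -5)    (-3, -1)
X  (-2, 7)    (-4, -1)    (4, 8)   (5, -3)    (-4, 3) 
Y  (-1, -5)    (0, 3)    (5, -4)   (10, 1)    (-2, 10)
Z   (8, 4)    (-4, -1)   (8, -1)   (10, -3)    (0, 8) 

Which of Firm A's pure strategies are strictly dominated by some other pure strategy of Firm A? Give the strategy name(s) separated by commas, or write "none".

W is strictly dominated by Z (P1: 8>6, P2: -4>-8, P3: 8>-2, P4: 10>1, P5: 0>-3).
Y strictly dominates X — P1: -1>-2, P2: 0>-4, P3: 5>4, P4: 10>5, P5: -2>-4.
Nothing dominates Y: W at P2 (0>-8); X at P1 (-1>-2); Z at P2 (0>-4).
Nothing dominates Z: W at P1 (8>6); X at P1 (8>-2); Y at P1 (8>-1).

W, X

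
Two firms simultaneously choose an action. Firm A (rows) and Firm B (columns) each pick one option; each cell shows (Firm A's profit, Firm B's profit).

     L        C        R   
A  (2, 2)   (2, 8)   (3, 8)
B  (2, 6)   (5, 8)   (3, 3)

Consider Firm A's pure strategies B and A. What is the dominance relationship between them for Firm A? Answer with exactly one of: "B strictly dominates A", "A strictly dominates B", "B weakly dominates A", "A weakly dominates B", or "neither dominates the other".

Compare B to A across every action of Firm B: L: 2=2, C: 5>2, R: 3=3.
B is at least as good everywhere and strictly better somewhere (tied only at L, R), so B weakly but not strictly dominates A.

B weakly dominates A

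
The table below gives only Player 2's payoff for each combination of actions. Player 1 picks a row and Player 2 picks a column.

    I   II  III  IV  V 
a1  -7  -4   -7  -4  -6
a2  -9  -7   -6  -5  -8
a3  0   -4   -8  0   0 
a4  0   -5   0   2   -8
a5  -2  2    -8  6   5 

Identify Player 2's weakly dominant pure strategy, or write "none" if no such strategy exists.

IV vs I: a1: -4>-7, a2: -5>-9, a3: 0=0, a4: 2>0, a5: 6>-2.
IV vs II: a1: -4=-4, a2: -5>-7, a3: 0>-4, a4: 2>-5, a5: 6>2.
IV vs III: a1: -4>-7, a2: -5>-6, a3: 0>-8, a4: 2>0, a5: 6>-8.
IV vs V: a1: -4>-6, a2: -5>-8, a3: 0=0, a4: 2>-8, a5: 6>5.
IV is at least as good as every other strategy against every opponent action, so it is weakly dominant.

IV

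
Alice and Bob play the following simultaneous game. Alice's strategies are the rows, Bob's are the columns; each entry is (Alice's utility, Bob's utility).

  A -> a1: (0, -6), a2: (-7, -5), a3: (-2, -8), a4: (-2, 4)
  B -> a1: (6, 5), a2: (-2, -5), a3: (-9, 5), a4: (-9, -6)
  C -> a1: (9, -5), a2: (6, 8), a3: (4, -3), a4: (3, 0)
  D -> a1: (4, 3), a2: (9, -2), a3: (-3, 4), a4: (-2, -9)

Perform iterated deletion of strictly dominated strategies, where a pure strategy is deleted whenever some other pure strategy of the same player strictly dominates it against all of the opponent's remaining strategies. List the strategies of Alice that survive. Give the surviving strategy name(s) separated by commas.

Row A is eliminated: C beats it against every remaining column (a1: 9>0, a2: 6>-7, a3: 4>-2, a4: 3>-2).
Alice's strategy B is strictly dominated by C (a1: 9>6, a2: 6>-2, a3: 4>-9, a4: 3>-9) and is removed.
Column a1 is eliminated: a3 beats it against every remaining row (C: -3>-5, D: 4>3).
Column a4 is eliminated: a2 beats it against every remaining row (C: 8>0, D: -2>-9).
Among the remaining strategies, none is strictly dominated by another pure strategy of the same player, so the elimination stops.
Surviving strategies — Alice: {C, D}; Bob: {a2, a3}.

C, D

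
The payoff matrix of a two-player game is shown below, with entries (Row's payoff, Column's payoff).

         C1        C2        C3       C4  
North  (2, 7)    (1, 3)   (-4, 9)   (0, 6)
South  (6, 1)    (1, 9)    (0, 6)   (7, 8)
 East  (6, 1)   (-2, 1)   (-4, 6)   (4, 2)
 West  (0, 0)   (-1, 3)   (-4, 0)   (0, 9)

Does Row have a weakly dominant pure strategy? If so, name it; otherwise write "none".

South

South vs North: C1: 6>2, C2: 1=1, C3: 0>-4, C4: 7>0.
South vs East: C1: 6=6, C2: 1>-2, C3: 0>-4, C4: 7>4.
South vs West: C1: 6>0, C2: 1>-1, C3: 0>-4, C4: 7>0.
South is at least as good as every other strategy against every opponent action, so it is weakly dominant.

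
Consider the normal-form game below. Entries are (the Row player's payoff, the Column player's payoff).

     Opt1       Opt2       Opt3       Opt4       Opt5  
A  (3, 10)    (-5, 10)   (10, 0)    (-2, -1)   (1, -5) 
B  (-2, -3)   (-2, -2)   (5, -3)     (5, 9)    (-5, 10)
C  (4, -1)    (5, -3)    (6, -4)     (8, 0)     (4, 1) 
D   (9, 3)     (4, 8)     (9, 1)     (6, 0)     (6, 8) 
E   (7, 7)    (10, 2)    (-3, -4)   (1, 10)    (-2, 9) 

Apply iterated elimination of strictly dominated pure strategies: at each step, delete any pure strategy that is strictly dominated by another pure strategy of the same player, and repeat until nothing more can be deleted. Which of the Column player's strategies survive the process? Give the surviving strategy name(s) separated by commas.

Opt2, Opt4, Opt5

For the Row player, C strictly dominates B on the remaining columns (Opt1: 4>-2, Opt2: 5>-2, Opt3: 6>5, Opt4: 8>5, Opt5: 4>-5); eliminate B.
The Column player's strategy Opt3 is strictly dominated by Opt1 (A: 10>0, C: -1>-4, D: 3>1, E: 7>-4) and is removed.
The Row player's strategy A is strictly dominated by C (Opt1: 4>3, Opt2: 5>-5, Opt4: 8>-2, Opt5: 4>1) and is removed.
Column Opt1 is eliminated: Opt5 beats it against every remaining row (C: 1>-1, D: 8>3, E: 9>7).
Among the remaining strategies, none is strictly dominated by another pure strategy of the same player, so the elimination stops.
Surviving strategies — the Row player: {C, D, E}; the Column player: {Opt2, Opt4, Opt5}.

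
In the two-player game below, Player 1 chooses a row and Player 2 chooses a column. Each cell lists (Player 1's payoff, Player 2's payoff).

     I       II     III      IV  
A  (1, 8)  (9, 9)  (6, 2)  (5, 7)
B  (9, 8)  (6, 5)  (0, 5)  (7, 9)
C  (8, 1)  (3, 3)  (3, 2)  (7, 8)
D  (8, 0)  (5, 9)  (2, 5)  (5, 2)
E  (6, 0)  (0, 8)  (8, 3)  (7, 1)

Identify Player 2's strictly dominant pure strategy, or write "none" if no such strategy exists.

I fails to dominate II at A (8<9).
II fails to dominate I at B (5<8).
III fails to dominate I at A (2<8).
IV fails to dominate I at A (7<8).
No single strategy dominates all the others.

none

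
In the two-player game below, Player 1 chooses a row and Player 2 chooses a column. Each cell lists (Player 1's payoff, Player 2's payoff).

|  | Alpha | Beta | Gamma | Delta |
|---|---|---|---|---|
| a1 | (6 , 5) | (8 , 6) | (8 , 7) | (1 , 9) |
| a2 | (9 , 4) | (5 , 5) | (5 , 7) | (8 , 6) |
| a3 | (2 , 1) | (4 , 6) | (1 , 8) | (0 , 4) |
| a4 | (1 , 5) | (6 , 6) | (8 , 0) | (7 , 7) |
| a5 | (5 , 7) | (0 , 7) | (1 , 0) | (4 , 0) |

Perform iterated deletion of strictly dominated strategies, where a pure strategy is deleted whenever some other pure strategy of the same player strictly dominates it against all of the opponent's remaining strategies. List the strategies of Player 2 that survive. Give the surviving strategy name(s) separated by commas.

For Player 1, a1 strictly dominates a3 on the remaining columns (Alpha: 6>2, Beta: 8>4, Gamma: 8>1, Delta: 1>0); eliminate a3.
Player 1's strategy a5 is strictly dominated by a2 (Alpha: 9>5, Beta: 5>0, Gamma: 5>1, Delta: 8>4) and is removed.
For Player 2, Beta strictly dominates Alpha on the remaining rows (a1: 6>5, a2: 5>4, a4: 6>5); eliminate Alpha.
For Player 2, Delta strictly dominates Beta on the remaining rows (a1: 9>6, a2: 6>5, a4: 7>6); eliminate Beta.
Among the remaining strategies, none is strictly dominated by another pure strategy of the same player, so the elimination stops.
Surviving strategies — Player 1: {a1, a2, a4}; Player 2: {Gamma, Delta}.

Gamma, Delta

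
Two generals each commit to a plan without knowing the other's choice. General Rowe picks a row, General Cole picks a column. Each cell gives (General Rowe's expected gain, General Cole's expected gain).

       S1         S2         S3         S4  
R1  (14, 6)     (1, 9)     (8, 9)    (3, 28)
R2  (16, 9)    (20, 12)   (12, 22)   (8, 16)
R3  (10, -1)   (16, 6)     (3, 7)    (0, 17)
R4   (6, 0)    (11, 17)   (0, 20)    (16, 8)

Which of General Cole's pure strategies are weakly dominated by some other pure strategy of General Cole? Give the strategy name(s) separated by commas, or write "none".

S1, S2

S1: dominated, since S2 does at least as well everywhere (R1: 9>6, R2: 12>9, R3: 6>-1, R4: 17>0).
S2: dominated, since S3 does at least as well everywhere (R1: 9=9, R2: 22>12, R3: 7>6, R4: 20>17).
Nothing dominates S3: S1 at R1 (9>6); S2 at R2 (22>12); S4 at R2 (22>16).
S4: no other strategy beats it everywhere (S1 at R1 (28>6); S2 at R1 (28>9); S3 at R1 (28>9)).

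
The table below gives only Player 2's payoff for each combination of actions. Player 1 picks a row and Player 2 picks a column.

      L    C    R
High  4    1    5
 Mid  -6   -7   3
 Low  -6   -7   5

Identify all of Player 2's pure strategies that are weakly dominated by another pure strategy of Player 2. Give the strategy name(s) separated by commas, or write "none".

L, C

R weakly dominates L — High: 5>4, Mid: 3>-6, Low: 5>-6.
C is weakly dominated by L (High: 4>1, Mid: -6>-7, Low: -6>-7).
Nothing dominates R: L at High (5>4); C at High (5>1).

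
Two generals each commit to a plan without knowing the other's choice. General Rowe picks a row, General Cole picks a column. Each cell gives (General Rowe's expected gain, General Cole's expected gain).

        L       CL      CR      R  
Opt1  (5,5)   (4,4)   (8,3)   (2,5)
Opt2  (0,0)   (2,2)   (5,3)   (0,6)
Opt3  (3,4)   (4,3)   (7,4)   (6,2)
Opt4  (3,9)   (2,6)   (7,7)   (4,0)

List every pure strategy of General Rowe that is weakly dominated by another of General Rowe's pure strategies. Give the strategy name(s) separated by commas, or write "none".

Opt1 is not dominated — it holds its own against Opt2 at L (5>0); Opt3 at L (5>3); Opt4 at L (5>3).
Opt1 weakly dominates Opt2 — L: 5>0, CL: 4>2, CR: 8>5, R: 2>0.
Opt3: no other strategy beats it everywhere (Opt1 at R (6>2); Opt2 at L (3>0); Opt4 at CL (4>2)).
Opt4 is weakly dominated by Opt3 (L: 3=3, CL: 4>2, CR: 7=7, R: 6>4).

Opt2, Opt4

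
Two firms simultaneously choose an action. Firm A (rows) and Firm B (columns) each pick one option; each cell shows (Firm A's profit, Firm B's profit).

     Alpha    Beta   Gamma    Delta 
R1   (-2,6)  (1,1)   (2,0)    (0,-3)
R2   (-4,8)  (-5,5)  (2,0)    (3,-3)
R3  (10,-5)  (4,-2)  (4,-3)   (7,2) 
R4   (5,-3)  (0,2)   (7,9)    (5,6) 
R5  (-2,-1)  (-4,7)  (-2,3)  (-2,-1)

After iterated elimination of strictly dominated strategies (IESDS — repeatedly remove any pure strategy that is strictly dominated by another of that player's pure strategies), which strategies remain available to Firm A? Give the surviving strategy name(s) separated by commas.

R3, R4

Row R1 is eliminated: R3 beats it against every remaining column (Alpha: 10>-2, Beta: 4>1, Gamma: 4>2, Delta: 7>0).
Firm A's strategy R2 is strictly dominated by R3 (Alpha: 10>-4, Beta: 4>-5, Gamma: 4>2, Delta: 7>3) and is removed.
Firm A's strategy R5 is strictly dominated by R3 (Alpha: 10>-2, Beta: 4>-4, Gamma: 4>-2, Delta: 7>-2) and is removed.
For Firm B, Beta strictly dominates Alpha on the remaining rows (R3: -2>-5, R4: 2>-3); eliminate Alpha.
For Firm B, Delta strictly dominates Beta on the remaining rows (R3: 2>-2, R4: 6>2); eliminate Beta.
Among the remaining strategies, none is strictly dominated by another pure strategy of the same player, so the elimination stops.
Surviving strategies — Firm A: {R3, R4}; Firm B: {Gamma, Delta}.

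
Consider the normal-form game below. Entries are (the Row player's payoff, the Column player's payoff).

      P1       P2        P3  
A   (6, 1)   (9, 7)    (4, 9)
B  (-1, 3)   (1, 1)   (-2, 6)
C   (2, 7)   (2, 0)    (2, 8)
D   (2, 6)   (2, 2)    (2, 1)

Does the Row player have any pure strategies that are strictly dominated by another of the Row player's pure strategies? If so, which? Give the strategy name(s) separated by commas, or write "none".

Nothing dominates A: B at P1 (6>-1); C at P1 (6>2); D at P1 (6>2).
B: dominated, since A does at least as well everywhere (P1: 6>-1, P2: 9>1, P3: 4>-2).
C: dominated, since A does at least as well everywhere (P1: 6>2, P2: 9>2, P3: 4>2).
D: dominated, since A does at least as well everywhere (P1: 6>2, P2: 9>2, P3: 4>2).

B, C, D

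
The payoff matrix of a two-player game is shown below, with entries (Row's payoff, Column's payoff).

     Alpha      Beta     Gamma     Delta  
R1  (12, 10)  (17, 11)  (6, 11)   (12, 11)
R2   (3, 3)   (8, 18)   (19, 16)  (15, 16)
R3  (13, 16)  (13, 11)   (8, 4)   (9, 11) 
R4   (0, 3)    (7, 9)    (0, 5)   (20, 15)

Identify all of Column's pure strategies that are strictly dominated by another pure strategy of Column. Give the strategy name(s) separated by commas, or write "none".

none

Alpha: no other strategy beats it everywhere (Beta at R3 (16>11); Gamma at R3 (16>4); Delta at R3 (16>11)).
Beta: no other strategy beats it everywhere (Alpha at R1 (11>10); Gamma at R1 (11=11); Delta at R1 (11=11)).
Nothing dominates Gamma: Alpha at R1 (11>10); Beta at R1 (11=11); Delta at R1 (11=11).
Nothing dominates Delta: Alpha at R1 (11>10); Beta at R1 (11=11); Gamma at R1 (11=11).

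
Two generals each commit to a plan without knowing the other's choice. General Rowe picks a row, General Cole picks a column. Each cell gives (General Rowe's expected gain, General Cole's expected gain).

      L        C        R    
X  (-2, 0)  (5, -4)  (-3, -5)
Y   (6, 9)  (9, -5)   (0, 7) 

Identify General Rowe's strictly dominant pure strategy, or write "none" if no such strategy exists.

Y vs X: L: 6>-2, C: 9>5, R: 0>-3.
Y strictly beats every other strategy against every opponent action, so it is strictly dominant.

Y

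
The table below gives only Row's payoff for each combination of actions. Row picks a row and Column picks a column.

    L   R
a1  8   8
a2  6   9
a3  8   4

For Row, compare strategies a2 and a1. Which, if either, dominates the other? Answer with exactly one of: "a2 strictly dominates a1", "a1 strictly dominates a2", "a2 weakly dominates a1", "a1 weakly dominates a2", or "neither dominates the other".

a2's payoffs vs a1's, by Column's action — L: 6<8, R: 9>8.
a2 does better at R but worse at L; neither strategy dominates the other.

neither dominates the other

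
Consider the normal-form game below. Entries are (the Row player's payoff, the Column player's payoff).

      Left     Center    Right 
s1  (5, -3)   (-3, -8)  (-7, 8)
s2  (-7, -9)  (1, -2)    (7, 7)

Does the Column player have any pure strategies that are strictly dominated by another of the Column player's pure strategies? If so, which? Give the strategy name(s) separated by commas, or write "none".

Left is strictly dominated by Right (s1: 8>-3, s2: 7>-9).
Center: dominated, since Right does at least as well everywhere (s1: 8>-8, s2: 7>-2).
Right is not dominated — it holds its own against Left at s1 (8>-3); Center at s1 (8>-8).

Left, Center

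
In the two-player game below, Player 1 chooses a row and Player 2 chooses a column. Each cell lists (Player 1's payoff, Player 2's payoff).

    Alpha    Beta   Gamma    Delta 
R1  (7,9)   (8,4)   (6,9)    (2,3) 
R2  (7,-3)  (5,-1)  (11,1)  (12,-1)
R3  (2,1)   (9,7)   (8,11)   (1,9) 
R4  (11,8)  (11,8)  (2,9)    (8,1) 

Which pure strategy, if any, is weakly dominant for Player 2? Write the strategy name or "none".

Gamma

Gamma vs Alpha: R1: 9=9, R2: 1>-3, R3: 11>1, R4: 9>8.
Gamma vs Beta: R1: 9>4, R2: 1>-1, R3: 11>7, R4: 9>8.
Gamma vs Delta: R1: 9>3, R2: 1>-1, R3: 11>9, R4: 9>1.
Gamma is at least as good as every other strategy against every opponent action, so it is weakly dominant.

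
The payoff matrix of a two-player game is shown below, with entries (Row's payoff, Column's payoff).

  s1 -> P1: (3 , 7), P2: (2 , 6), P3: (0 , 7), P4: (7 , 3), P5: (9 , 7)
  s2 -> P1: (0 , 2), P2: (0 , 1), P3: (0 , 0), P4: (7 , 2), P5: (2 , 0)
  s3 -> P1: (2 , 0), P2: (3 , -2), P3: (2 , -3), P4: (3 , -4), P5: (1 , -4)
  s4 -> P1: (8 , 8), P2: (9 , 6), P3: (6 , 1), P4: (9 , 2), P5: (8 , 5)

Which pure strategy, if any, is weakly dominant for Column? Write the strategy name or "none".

P1

P1 vs P2: s1: 7>6, s2: 2>1, s3: 0>-2, s4: 8>6.
P1 vs P3: s1: 7=7, s2: 2>0, s3: 0>-3, s4: 8>1.
P1 vs P4: s1: 7>3, s2: 2=2, s3: 0>-4, s4: 8>2.
P1 vs P5: s1: 7=7, s2: 2>0, s3: 0>-4, s4: 8>5.
P1 is at least as good as every other strategy against every opponent action, so it is weakly dominant.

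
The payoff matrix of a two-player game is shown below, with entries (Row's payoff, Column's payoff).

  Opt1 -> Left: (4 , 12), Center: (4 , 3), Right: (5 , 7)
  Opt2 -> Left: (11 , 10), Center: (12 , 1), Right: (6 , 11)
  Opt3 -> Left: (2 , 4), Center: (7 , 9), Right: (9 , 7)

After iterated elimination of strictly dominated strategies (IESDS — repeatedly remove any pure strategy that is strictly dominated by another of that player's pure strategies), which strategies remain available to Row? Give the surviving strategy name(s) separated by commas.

For Row, Opt2 strictly dominates Opt1 on the remaining columns (Left: 11>4, Center: 12>4, Right: 6>5); eliminate Opt1.
For Column, Right strictly dominates Left on the remaining rows (Opt2: 11>10, Opt3: 7>4); eliminate Left.
Among the remaining strategies, none is strictly dominated by another pure strategy of the same player, so the elimination stops.
Surviving strategies — Row: {Opt2, Opt3}; Column: {Center, Right}.

Opt2, Opt3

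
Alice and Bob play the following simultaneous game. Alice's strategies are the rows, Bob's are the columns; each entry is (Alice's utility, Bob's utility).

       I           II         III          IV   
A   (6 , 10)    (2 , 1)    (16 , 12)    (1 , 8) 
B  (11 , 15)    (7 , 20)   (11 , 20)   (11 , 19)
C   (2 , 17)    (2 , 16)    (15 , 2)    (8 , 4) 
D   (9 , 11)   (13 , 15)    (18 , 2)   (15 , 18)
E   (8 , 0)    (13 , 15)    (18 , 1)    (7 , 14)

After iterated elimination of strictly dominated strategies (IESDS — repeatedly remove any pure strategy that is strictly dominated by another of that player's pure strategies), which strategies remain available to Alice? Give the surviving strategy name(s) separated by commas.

D, E

Alice's strategy A is strictly dominated by D (I: 9>6, II: 13>2, III: 18>16, IV: 15>1) and is removed.
Alice's strategy C is strictly dominated by D (I: 9>2, II: 13>2, III: 18>15, IV: 15>8) and is removed.
For Bob, II strictly dominates I on the remaining rows (B: 20>15, D: 15>11, E: 15>0); eliminate I.
Alice's strategy B is strictly dominated by D (II: 13>7, III: 18>11, IV: 15>11) and is removed.
Column III is eliminated: II beats it against every remaining row (D: 15>2, E: 15>1).
Among the remaining strategies, none is strictly dominated by another pure strategy of the same player, so the elimination stops.
Surviving strategies — Alice: {D, E}; Bob: {II, IV}.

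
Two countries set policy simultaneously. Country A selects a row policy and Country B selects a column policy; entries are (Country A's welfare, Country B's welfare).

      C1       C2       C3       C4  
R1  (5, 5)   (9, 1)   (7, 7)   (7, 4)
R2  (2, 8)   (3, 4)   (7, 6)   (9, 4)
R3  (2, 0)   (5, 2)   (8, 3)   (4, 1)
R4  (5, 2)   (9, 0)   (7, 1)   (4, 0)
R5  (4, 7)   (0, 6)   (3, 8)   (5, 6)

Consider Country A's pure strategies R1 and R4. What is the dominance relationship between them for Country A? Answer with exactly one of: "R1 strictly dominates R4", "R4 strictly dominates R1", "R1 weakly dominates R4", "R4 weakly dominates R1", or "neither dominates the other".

R1 weakly dominates R4

Compare R1 to R4 across every action of Country B: C1: 5=5, C2: 9=9, C3: 7=7, C4: 7>4.
R1 is at least as good everywhere and strictly better somewhere (tied only at C1, C2, C3), so R1 weakly but not strictly dominates R4.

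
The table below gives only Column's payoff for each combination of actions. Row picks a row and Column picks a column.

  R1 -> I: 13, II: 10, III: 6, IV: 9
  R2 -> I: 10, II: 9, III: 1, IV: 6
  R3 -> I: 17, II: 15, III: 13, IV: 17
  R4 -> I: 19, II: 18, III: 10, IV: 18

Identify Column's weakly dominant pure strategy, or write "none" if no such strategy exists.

I vs II: R1: 13>10, R2: 10>9, R3: 17>15, R4: 19>18.
I vs III: R1: 13>6, R2: 10>1, R3: 17>13, R4: 19>10.
I vs IV: R1: 13>9, R2: 10>6, R3: 17=17, R4: 19>18.
I is at least as good as every other strategy against every opponent action, so it is weakly dominant.

I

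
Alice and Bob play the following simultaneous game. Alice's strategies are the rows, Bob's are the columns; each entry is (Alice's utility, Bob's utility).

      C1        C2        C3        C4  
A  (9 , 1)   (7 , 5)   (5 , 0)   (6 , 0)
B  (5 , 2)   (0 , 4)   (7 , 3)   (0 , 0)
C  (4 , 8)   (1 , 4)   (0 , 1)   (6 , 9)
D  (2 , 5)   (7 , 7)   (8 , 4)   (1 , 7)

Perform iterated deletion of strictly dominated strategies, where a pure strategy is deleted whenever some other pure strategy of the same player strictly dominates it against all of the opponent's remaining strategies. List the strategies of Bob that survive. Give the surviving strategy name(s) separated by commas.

Column C3 is eliminated: C2 beats it against every remaining row (A: 5>0, B: 4>3, C: 4>1, D: 7>4).
Row B is eliminated: A beats it against every remaining column (C1: 9>5, C2: 7>0, C4: 6>0).
Among the remaining strategies, none is strictly dominated by another pure strategy of the same player, so the elimination stops.
Surviving strategies — Alice: {A, C, D}; Bob: {C1, C2, C4}.

C1, C2, C4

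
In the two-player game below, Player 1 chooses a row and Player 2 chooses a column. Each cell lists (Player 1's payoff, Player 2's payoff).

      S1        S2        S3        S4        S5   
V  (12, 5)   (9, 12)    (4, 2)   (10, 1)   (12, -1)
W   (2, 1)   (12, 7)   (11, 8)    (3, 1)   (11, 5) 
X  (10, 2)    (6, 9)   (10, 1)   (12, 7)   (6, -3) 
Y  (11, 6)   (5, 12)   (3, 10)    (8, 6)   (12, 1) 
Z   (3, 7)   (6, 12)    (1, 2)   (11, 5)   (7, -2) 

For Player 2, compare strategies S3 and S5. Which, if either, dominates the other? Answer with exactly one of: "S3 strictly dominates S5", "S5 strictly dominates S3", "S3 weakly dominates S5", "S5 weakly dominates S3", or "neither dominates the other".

S3 strictly dominates S5

Compare S3 to S5 across each opponent action: V: 2>-1, W: 8>5, X: 1>-3, Y: 10>1, Z: 2>-2.
S3 gives a strictly higher payoff against each opponent action, so S3 strictly dominates S5.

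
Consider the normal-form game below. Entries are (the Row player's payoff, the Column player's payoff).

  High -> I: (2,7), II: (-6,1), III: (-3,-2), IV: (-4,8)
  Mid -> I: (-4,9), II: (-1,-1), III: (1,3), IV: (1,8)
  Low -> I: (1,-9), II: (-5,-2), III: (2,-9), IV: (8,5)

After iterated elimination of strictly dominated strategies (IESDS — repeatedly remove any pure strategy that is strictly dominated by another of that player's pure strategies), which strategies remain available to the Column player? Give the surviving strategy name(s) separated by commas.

IV

The Column player's strategy II is strictly dominated by IV (High: 8>1, Mid: 8>-1, Low: 5>-2) and is removed.
The Row player's strategy Mid is strictly dominated by Low (I: 1>-4, III: 2>1, IV: 8>1) and is removed.
For the Column player, IV strictly dominates I on the remaining rows (High: 8>7, Low: 5>-9); eliminate I.
For the Row player, Low strictly dominates High on the remaining columns (III: 2>-3, IV: 8>-4); eliminate High.
Column III is eliminated: IV beats it against every remaining row (Low: 5>-9).
Among the remaining strategies, none is strictly dominated by another pure strategy of the same player, so the elimination stops.
Surviving strategies — the Row player: {Low}; the Column player: {IV}.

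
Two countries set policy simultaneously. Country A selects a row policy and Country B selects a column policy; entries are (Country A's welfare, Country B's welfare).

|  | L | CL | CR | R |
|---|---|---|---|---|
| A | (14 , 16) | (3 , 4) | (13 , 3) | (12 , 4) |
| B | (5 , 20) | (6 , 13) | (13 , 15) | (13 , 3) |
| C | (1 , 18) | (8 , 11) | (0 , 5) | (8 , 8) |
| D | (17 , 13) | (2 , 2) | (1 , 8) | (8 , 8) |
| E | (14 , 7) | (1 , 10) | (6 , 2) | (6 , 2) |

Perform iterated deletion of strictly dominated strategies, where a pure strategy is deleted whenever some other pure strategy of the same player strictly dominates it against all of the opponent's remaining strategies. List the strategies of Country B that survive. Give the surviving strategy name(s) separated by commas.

Column CR is eliminated: L beats it against every remaining row (A: 16>3, B: 20>15, C: 18>5, D: 13>8, E: 7>2).
For Country A, D strictly dominates E on the remaining columns (L: 17>14, CL: 2>1, R: 8>6); eliminate E.
Country B's strategy CL is strictly dominated by L (A: 16>4, B: 20>13, C: 18>11, D: 13>2) and is removed.
Country A's strategy C is strictly dominated by A (L: 14>1, R: 12>8) and is removed.
Country B's strategy R is strictly dominated by L (A: 16>4, B: 20>3, D: 13>8) and is removed.
Row A is eliminated: D beats it against every remaining column (L: 17>14).
Row B is eliminated: D beats it against every remaining column (L: 17>5).
Among the remaining strategies, none is strictly dominated by another pure strategy of the same player, so the elimination stops.
Surviving strategies — Country A: {D}; Country B: {L}.

L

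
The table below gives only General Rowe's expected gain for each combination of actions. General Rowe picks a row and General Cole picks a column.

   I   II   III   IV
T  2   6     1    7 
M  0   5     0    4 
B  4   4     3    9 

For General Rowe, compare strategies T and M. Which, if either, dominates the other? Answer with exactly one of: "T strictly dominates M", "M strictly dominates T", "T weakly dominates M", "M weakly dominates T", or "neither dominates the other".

Compare T to M across every action of General Cole: I: 2>0, II: 6>5, III: 1>0, IV: 7>4.
T gives a strictly higher payoff against every action of General Cole, so T strictly dominates M.

T strictly dominates M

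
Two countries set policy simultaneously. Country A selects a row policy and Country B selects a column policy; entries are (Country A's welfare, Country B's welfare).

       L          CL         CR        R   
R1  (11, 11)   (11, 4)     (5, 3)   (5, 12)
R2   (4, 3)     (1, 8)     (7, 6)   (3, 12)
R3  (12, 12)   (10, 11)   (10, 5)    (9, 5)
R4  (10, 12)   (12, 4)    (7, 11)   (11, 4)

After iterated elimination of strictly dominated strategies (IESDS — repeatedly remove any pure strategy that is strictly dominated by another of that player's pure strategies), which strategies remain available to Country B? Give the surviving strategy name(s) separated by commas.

L

For Country A, R3 strictly dominates R2 on the remaining columns (L: 12>4, CL: 10>1, CR: 10>7, R: 9>3); eliminate R2.
For Country B, L strictly dominates CL on the remaining rows (R1: 11>4, R3: 12>11, R4: 12>4); eliminate CL.
For Country A, R3 strictly dominates R1 on the remaining columns (L: 12>11, CR: 10>5, R: 9>5); eliminate R1.
For Country B, L strictly dominates CR on the remaining rows (R3: 12>5, R4: 12>11); eliminate CR.
Column R is eliminated: L beats it against every remaining row (R3: 12>5, R4: 12>4).
For Country A, R3 strictly dominates R4 on the remaining columns (L: 12>10); eliminate R4.
Among the remaining strategies, none is strictly dominated by another pure strategy of the same player, so the elimination stops.
Surviving strategies — Country A: {R3}; Country B: {L}.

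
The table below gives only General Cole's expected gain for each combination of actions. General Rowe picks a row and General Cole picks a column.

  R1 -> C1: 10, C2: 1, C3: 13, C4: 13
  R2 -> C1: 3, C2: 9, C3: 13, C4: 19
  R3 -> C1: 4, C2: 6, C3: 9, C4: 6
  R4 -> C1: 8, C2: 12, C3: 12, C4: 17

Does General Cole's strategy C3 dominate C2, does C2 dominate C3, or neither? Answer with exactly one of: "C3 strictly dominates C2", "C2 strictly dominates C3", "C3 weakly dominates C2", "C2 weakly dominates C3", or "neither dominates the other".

C3 weakly dominates C2

C3's payoffs vs C2's, by General Rowe's action — R1: 13>1, R2: 13>9, R3: 9>6, R4: 12=12.
C3 is at least as good everywhere and strictly better somewhere (tied only at R4), so C3 weakly but not strictly dominates C2.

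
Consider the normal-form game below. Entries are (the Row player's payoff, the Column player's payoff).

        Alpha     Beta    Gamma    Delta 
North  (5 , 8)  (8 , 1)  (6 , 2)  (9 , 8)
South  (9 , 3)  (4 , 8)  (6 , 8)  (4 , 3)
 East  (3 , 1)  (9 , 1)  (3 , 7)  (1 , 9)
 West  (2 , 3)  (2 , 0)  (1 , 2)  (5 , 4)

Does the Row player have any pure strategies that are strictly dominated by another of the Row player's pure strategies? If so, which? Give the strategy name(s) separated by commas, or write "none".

West

North: no other strategy beats it everywhere (South at Beta (8>4); East at Alpha (5>3); West at Alpha (5>2)).
Nothing dominates South: North at Alpha (9>5); East at Alpha (9>3); West at Alpha (9>2).
East: no other strategy beats it everywhere (North at Beta (9>8); South at Beta (9>4); West at Alpha (3>2)).
West: dominated, since North does at least as well everywhere (Alpha: 5>2, Beta: 8>2, Gamma: 6>1, Delta: 9>5).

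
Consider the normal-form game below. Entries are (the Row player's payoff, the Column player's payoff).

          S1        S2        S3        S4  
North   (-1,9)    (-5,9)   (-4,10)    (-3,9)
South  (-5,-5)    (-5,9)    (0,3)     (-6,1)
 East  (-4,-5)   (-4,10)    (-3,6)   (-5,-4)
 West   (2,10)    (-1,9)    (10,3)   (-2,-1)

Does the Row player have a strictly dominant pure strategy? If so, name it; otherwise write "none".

West vs North: S1: 2>-1, S2: -1>-5, S3: 10>-4, S4: -2>-3.
West vs South: S1: 2>-5, S2: -1>-5, S3: 10>0, S4: -2>-6.
West vs East: S1: 2>-4, S2: -1>-4, S3: 10>-3, S4: -2>-5.
West strictly beats every other strategy against every opponent action, so it is strictly dominant.

West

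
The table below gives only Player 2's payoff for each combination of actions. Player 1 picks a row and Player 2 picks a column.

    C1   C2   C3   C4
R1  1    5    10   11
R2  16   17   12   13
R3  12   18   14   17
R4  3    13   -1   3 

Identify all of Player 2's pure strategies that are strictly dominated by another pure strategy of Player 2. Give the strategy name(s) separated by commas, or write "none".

C1: dominated, since C2 does at least as well everywhere (R1: 5>1, R2: 17>16, R3: 18>12, R4: 13>3).
Nothing dominates C2: C1 at R1 (5>1); C3 at R2 (17>12); C4 at R2 (17>13).
C4 strictly dominates C3 — R1: 11>10, R2: 13>12, R3: 17>14, R4: 3>-1.
C4 is not dominated — it holds its own against C1 at R1 (11>1); C2 at R1 (11>5); C3 at R1 (11>10).

C1, C3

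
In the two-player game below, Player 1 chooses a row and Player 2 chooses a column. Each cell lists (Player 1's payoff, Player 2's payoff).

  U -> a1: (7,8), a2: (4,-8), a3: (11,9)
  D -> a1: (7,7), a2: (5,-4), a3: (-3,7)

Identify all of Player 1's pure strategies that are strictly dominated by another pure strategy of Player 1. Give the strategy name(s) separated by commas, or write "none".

Nothing dominates U: D at a1 (7=7).
D: no other strategy beats it everywhere (U at a1 (7=7)).

none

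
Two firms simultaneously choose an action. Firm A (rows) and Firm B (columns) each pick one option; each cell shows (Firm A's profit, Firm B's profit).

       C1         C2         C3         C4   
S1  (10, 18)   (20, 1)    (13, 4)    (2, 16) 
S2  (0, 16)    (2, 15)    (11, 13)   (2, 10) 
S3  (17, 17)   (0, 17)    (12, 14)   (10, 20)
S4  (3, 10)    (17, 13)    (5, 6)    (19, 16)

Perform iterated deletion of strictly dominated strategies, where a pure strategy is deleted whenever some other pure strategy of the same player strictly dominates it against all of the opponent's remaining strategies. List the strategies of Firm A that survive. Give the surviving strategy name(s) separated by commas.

S4

Column C3 is eliminated: C1 beats it against every remaining row (S1: 18>4, S2: 16>13, S3: 17>14, S4: 10>6).
Row S2 is eliminated: S4 beats it against every remaining column (C1: 3>0, C2: 17>2, C4: 19>2).
For Firm B, C4 strictly dominates C2 on the remaining rows (S1: 16>1, S3: 20>17, S4: 16>13); eliminate C2.
For Firm A, S3 strictly dominates S1 on the remaining columns (C1: 17>10, C4: 10>2); eliminate S1.
For Firm B, C4 strictly dominates C1 on the remaining rows (S3: 20>17, S4: 16>10); eliminate C1.
Row S3 is eliminated: S4 beats it against every remaining column (C4: 19>10).
Among the remaining strategies, none is strictly dominated by another pure strategy of the same player, so the elimination stops.
Surviving strategies — Firm A: {S4}; Firm B: {C4}.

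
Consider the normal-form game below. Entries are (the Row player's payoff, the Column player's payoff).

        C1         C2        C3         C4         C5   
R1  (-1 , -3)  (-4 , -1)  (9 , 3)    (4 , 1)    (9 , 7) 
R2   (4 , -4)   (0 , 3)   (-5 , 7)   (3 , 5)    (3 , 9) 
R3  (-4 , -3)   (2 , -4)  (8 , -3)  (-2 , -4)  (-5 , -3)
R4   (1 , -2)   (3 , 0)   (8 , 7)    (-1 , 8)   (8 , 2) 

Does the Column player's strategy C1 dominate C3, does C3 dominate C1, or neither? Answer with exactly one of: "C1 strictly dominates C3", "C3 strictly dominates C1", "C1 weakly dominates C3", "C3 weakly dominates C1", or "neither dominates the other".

C1's payoffs vs C3's, by the Row player's action — R1: -3<3, R2: -4<7, R3: -3=-3, R4: -2<7.
C3 is at least as good everywhere and strictly better somewhere (tied at R3), so C3 weakly dominates C1.

C3 weakly dominates C1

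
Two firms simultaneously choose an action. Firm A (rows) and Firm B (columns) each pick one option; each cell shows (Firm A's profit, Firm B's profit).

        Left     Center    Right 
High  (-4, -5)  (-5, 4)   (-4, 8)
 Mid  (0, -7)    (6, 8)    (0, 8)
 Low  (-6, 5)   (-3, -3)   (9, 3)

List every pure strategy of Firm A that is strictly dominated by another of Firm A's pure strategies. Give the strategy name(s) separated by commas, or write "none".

High

High is strictly dominated by Mid (Left: 0>-4, Center: 6>-5, Right: 0>-4).
Mid is not dominated — it holds its own against High at Left (0>-4); Low at Left (0>-6).
Low is not dominated — it holds its own against High at Center (-3>-5); Mid at Right (9>0).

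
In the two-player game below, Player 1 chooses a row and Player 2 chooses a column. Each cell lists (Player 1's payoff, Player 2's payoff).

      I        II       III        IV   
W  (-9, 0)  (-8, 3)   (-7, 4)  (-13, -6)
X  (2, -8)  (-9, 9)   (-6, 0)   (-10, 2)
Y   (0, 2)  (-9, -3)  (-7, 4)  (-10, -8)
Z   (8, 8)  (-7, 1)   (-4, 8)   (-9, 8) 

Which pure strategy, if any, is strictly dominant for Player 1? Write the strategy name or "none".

Z

Z vs W: I: 8>-9, II: -7>-8, III: -4>-7, IV: -9>-13.
Z vs X: I: 8>2, II: -7>-9, III: -4>-6, IV: -9>-10.
Z vs Y: I: 8>0, II: -7>-9, III: -4>-7, IV: -9>-10.
Z strictly beats every other strategy against every opponent action, so it is strictly dominant.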